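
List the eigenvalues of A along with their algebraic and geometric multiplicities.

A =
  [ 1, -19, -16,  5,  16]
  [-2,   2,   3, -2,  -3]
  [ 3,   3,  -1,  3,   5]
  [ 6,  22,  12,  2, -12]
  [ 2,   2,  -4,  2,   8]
λ = -4: alg = 1, geom = 1; λ = 4: alg = 4, geom = 2

Step 1 — factor the characteristic polynomial to read off the algebraic multiplicities:
  χ_A(x) = (x - 4)^4*(x + 4)

Step 2 — compute geometric multiplicities via the rank-nullity identity g(λ) = n − rank(A − λI):
  rank(A − (-4)·I) = 4, so dim ker(A − (-4)·I) = n − 4 = 1
  rank(A − (4)·I) = 3, so dim ker(A − (4)·I) = n − 3 = 2

Summary:
  λ = -4: algebraic multiplicity = 1, geometric multiplicity = 1
  λ = 4: algebraic multiplicity = 4, geometric multiplicity = 2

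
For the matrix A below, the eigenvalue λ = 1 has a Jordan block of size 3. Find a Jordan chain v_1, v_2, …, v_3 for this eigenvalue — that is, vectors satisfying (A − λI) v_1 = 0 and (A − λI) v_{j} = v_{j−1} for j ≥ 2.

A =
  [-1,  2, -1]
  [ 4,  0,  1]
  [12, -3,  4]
A Jordan chain for λ = 1 of length 3:
v_1 = (-3, 6, 18)ᵀ
v_2 = (2, -1, -3)ᵀ
v_3 = (0, 1, 0)ᵀ

Let N = A − (1)·I. We want v_3 with N^3 v_3 = 0 but N^2 v_3 ≠ 0; then v_{j-1} := N · v_j for j = 3, …, 2.

Pick v_3 = (0, 1, 0)ᵀ.
Then v_2 = N · v_3 = (2, -1, -3)ᵀ.
Then v_1 = N · v_2 = (-3, 6, 18)ᵀ.

Sanity check: (A − (1)·I) v_1 = (0, 0, 0)ᵀ = 0. ✓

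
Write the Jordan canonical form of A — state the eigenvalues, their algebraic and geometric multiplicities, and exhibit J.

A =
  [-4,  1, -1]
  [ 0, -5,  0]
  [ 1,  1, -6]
J_2(-5) ⊕ J_1(-5)

The characteristic polynomial is
  det(x·I − A) = x^3 + 15*x^2 + 75*x + 125 = (x + 5)^3

Eigenvalues and multiplicities (the geometric multiplicity of λ is n − rank(A − λI), which equals the number of Jordan blocks for λ):
  λ = -5: algebraic multiplicity = 3, geometric multiplicity = 2

Determining the block sizes for each eigenvalue:
  λ = -5: 2 blocks summing to 3 forces exactly one block of size 2 and the rest size 1 → block sizes [2, 1]

Assembling the blocks gives a Jordan form
J =
  [-5,  1,  0]
  [ 0, -5,  0]
  [ 0,  0, -5]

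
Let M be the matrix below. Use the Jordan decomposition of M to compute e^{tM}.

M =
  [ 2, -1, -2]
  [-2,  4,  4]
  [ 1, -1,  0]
e^{tM} =
  [exp(2*t), -t*exp(2*t), -2*t*exp(2*t)]
  [-2*t*exp(2*t), t^2*exp(2*t) + 2*t*exp(2*t) + exp(2*t), 2*t^2*exp(2*t) + 4*t*exp(2*t)]
  [t*exp(2*t), -t^2*exp(2*t)/2 - t*exp(2*t), -t^2*exp(2*t) - 2*t*exp(2*t) + exp(2*t)]

Strategy: write M = P · J · P⁻¹ where J is a Jordan canonical form, so e^{tM} = P · e^{tJ} · P⁻¹, and e^{tJ} can be computed block-by-block.

M has Jordan form
J =
  [2, 1, 0]
  [0, 2, 1]
  [0, 0, 2]
(up to reordering of blocks).

Per-block formulas:
  For a 3×3 Jordan block J_3(2): exp(t · J_3(2)) = e^(2t)·(I + t·N + (t^2/2)·N^2), where N is the 3×3 nilpotent shift.

After assembling e^{tJ} and conjugating by P, we get:

e^{tM} =
  [exp(2*t), -t*exp(2*t), -2*t*exp(2*t)]
  [-2*t*exp(2*t), t^2*exp(2*t) + 2*t*exp(2*t) + exp(2*t), 2*t^2*exp(2*t) + 4*t*exp(2*t)]
  [t*exp(2*t), -t^2*exp(2*t)/2 - t*exp(2*t), -t^2*exp(2*t) - 2*t*exp(2*t) + exp(2*t)]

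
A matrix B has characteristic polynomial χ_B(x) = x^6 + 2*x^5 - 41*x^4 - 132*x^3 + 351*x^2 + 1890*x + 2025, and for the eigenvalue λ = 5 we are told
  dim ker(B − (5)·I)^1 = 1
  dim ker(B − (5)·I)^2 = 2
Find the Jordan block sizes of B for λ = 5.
Block sizes for λ = 5: [2]

From the dimensions of kernels of powers, the number of Jordan blocks of size at least j is d_j − d_{j−1} where d_j = dim ker(N^j) (with d_0 = 0). Computing the differences gives [1, 1].
The number of blocks of size exactly k is (#blocks of size ≥ k) − (#blocks of size ≥ k + 1), so the partition is: 1 block(s) of size 2.
In nonincreasing order the block sizes are [2].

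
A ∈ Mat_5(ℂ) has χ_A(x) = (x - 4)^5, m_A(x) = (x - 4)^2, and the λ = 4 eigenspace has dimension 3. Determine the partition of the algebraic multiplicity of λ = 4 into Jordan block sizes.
Block sizes for λ = 4: [2, 2, 1]

Step 1 — from the characteristic polynomial, algebraic multiplicity of λ = 4 is 5. From dim ker(A − (4)·I) = 3, there are exactly 3 Jordan blocks for λ = 4.
Step 2 — from the minimal polynomial, the factor (x − 4)^2 tells us the largest block for λ = 4 has size 2.
Step 3 — with total size 5, 3 blocks, and largest block 2, the block sizes (in nonincreasing order) are [2, 2, 1].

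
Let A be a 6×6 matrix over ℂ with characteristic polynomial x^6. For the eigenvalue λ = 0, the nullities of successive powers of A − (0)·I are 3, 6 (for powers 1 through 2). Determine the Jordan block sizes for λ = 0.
Block sizes for λ = 0: [2, 2, 2]

From the dimensions of kernels of powers, the number of Jordan blocks of size at least j is d_j − d_{j−1} where d_j = dim ker(N^j) (with d_0 = 0). Computing the differences gives [3, 3].
The number of blocks of size exactly k is (#blocks of size ≥ k) − (#blocks of size ≥ k + 1), so the partition is: 3 block(s) of size 2.
In nonincreasing order the block sizes are [2, 2, 2].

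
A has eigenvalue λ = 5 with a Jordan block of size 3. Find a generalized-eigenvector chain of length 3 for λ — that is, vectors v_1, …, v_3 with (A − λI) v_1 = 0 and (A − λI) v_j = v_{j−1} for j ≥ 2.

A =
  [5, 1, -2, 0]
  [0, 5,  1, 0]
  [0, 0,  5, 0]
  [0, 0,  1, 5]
A Jordan chain for λ = 5 of length 3:
v_1 = (1, 0, 0, 0)ᵀ
v_2 = (-2, 1, 0, 1)ᵀ
v_3 = (0, 0, 1, 0)ᵀ

Let N = A − (5)·I. We want v_3 with N^3 v_3 = 0 but N^2 v_3 ≠ 0; then v_{j-1} := N · v_j for j = 3, …, 2.

Pick v_3 = (0, 0, 1, 0)ᵀ.
Then v_2 = N · v_3 = (-2, 1, 0, 1)ᵀ.
Then v_1 = N · v_2 = (1, 0, 0, 0)ᵀ.

Sanity check: (A − (5)·I) v_1 = (0, 0, 0, 0)ᵀ = 0. ✓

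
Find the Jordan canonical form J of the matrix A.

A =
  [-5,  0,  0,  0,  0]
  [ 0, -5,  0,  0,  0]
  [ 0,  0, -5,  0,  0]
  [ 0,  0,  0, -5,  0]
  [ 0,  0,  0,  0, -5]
J_1(-5) ⊕ J_1(-5) ⊕ J_1(-5) ⊕ J_1(-5) ⊕ J_1(-5)

The characteristic polynomial is
  det(x·I − A) = x^5 + 25*x^4 + 250*x^3 + 1250*x^2 + 3125*x + 3125 = (x + 5)^5

Eigenvalues and multiplicities (the geometric multiplicity of λ is n − rank(A − λI), which equals the number of Jordan blocks for λ):
  λ = -5: algebraic multiplicity = 5, geometric multiplicity = 5

Determining the block sizes for each eigenvalue:
  λ = -5: gm = am = 5, so every block has size 1 → block sizes [1, 1, 1, 1, 1]

Assembling the blocks gives a Jordan form
J =
  [-5,  0,  0,  0,  0]
  [ 0, -5,  0,  0,  0]
  [ 0,  0, -5,  0,  0]
  [ 0,  0,  0, -5,  0]
  [ 0,  0,  0,  0, -5]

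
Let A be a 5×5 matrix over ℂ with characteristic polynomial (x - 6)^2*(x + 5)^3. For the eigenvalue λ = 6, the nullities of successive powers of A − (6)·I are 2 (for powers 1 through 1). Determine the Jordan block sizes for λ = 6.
Block sizes for λ = 6: [1, 1]

From the dimensions of kernels of powers, the number of Jordan blocks of size at least j is d_j − d_{j−1} where d_j = dim ker(N^j) (with d_0 = 0). Computing the differences gives [2].
The number of blocks of size exactly k is (#blocks of size ≥ k) − (#blocks of size ≥ k + 1), so the partition is: 2 block(s) of size 1.
In nonincreasing order the block sizes are [1, 1].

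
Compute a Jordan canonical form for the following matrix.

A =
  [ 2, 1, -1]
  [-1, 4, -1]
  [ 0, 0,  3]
J_2(3) ⊕ J_1(3)

The characteristic polynomial is
  det(x·I − A) = x^3 - 9*x^2 + 27*x - 27 = (x - 3)^3

Eigenvalues and multiplicities (the geometric multiplicity of λ is n − rank(A − λI), which equals the number of Jordan blocks for λ):
  λ = 3: algebraic multiplicity = 3, geometric multiplicity = 2

Determining the block sizes for each eigenvalue:
  λ = 3: 2 blocks summing to 3 forces exactly one block of size 2 and the rest size 1 → block sizes [2, 1]

Assembling the blocks gives a Jordan form
J =
  [3, 1, 0]
  [0, 3, 0]
  [0, 0, 3]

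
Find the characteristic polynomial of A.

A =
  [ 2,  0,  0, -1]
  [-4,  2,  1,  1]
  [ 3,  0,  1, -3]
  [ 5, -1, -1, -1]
x^4 - 4*x^3 + 6*x^2 - 4*x + 1

Expanding det(x·I − A) (e.g. by cofactor expansion or by noting that A is similar to its Jordan form J, which has the same characteristic polynomial as A) gives
  χ_A(x) = x^4 - 4*x^3 + 6*x^2 - 4*x + 1
which factors as (x - 1)^4. The eigenvalues (with algebraic multiplicities) are λ = 1 with multiplicity 4.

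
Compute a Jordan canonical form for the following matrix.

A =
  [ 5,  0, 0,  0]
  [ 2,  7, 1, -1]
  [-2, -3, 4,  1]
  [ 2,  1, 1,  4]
J_3(5) ⊕ J_1(5)

The characteristic polynomial is
  det(x·I − A) = x^4 - 20*x^3 + 150*x^2 - 500*x + 625 = (x - 5)^4

Eigenvalues and multiplicities (the geometric multiplicity of λ is n − rank(A − λI), which equals the number of Jordan blocks for λ):
  λ = 5: algebraic multiplicity = 4, geometric multiplicity = 2

Determining the block sizes for each eigenvalue:
  λ = 5: with am = 4 and gm = 2, the partition is not yet determined (e.g. several partitions of 4 into 2 parts exist). Let N = A − (5)·I. Computing rank(N^1) = 2, rank(N^2) = 1, rank(N^3) = 0; the number of blocks of size ≥ j is rank(N^{j−1}) − rank(N^j), giving [2, 1, 1]. So we have 1 block(s) of size 3, 1 block(s) of size 1 → block sizes [3, 1]

Assembling the blocks gives a Jordan form
J =
  [5, 1, 0, 0]
  [0, 5, 1, 0]
  [0, 0, 5, 0]
  [0, 0, 0, 5]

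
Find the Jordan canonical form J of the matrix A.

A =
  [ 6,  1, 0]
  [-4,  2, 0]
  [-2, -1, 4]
J_2(4) ⊕ J_1(4)

The characteristic polynomial is
  det(x·I − A) = x^3 - 12*x^2 + 48*x - 64 = (x - 4)^3

Eigenvalues and multiplicities (the geometric multiplicity of λ is n − rank(A − λI), which equals the number of Jordan blocks for λ):
  λ = 4: algebraic multiplicity = 3, geometric multiplicity = 2

Determining the block sizes for each eigenvalue:
  λ = 4: 2 blocks summing to 3 forces exactly one block of size 2 and the rest size 1 → block sizes [2, 1]

Assembling the blocks gives a Jordan form
J =
  [4, 1, 0]
  [0, 4, 0]
  [0, 0, 4]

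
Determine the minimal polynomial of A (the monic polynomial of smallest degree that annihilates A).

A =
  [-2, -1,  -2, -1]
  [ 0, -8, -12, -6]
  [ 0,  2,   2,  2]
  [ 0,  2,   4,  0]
x^2 + 4*x + 4

The characteristic polynomial is χ_A(x) = (x + 2)^4, so the eigenvalues are known. The minimal polynomial is
  m_A(x) = Π_λ (x − λ)^{k_λ}
where k_λ is the size of the *largest* Jordan block for λ (equivalently, the smallest k with (A − λI)^k v = 0 for every generalised eigenvector v of λ).

  λ = -2: largest Jordan block has size 2, contributing (x + 2)^2

So m_A(x) = (x + 2)^2 = x^2 + 4*x + 4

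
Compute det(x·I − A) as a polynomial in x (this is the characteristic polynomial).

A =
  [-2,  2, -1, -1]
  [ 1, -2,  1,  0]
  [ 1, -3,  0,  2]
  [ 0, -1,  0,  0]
x^4 + 4*x^3 + 6*x^2 + 4*x + 1

Expanding det(x·I − A) (e.g. by cofactor expansion or by noting that A is similar to its Jordan form J, which has the same characteristic polynomial as A) gives
  χ_A(x) = x^4 + 4*x^3 + 6*x^2 + 4*x + 1
which factors as (x + 1)^4. The eigenvalues (with algebraic multiplicities) are λ = -1 with multiplicity 4.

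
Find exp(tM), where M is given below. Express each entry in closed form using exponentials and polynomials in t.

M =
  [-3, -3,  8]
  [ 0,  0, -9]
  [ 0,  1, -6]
e^{tM} =
  [exp(-3*t), -t^2*exp(-3*t)/2 - 3*t*exp(-3*t), 3*t^2*exp(-3*t)/2 + 8*t*exp(-3*t)]
  [0, 3*t*exp(-3*t) + exp(-3*t), -9*t*exp(-3*t)]
  [0, t*exp(-3*t), -3*t*exp(-3*t) + exp(-3*t)]

Strategy: write M = P · J · P⁻¹ where J is a Jordan canonical form, so e^{tM} = P · e^{tJ} · P⁻¹, and e^{tJ} can be computed block-by-block.

M has Jordan form
J =
  [-3,  1,  0]
  [ 0, -3,  1]
  [ 0,  0, -3]
(up to reordering of blocks).

Per-block formulas:
  For a 3×3 Jordan block J_3(-3): exp(t · J_3(-3)) = e^(-3t)·(I + t·N + (t^2/2)·N^2), where N is the 3×3 nilpotent shift.

After assembling e^{tJ} and conjugating by P, we get:

e^{tM} =
  [exp(-3*t), -t^2*exp(-3*t)/2 - 3*t*exp(-3*t), 3*t^2*exp(-3*t)/2 + 8*t*exp(-3*t)]
  [0, 3*t*exp(-3*t) + exp(-3*t), -9*t*exp(-3*t)]
  [0, t*exp(-3*t), -3*t*exp(-3*t) + exp(-3*t)]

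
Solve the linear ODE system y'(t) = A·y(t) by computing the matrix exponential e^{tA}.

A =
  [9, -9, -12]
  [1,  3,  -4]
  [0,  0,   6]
e^{tA} =
  [3*t*exp(6*t) + exp(6*t), -9*t*exp(6*t), -12*t*exp(6*t)]
  [t*exp(6*t), -3*t*exp(6*t) + exp(6*t), -4*t*exp(6*t)]
  [0, 0, exp(6*t)]

Strategy: write A = P · J · P⁻¹ where J is a Jordan canonical form, so e^{tA} = P · e^{tJ} · P⁻¹, and e^{tJ} can be computed block-by-block.

A has Jordan form
J =
  [6, 1, 0]
  [0, 6, 0]
  [0, 0, 6]
(up to reordering of blocks).

Per-block formulas:
  For a 1×1 block at λ = 6: exp(t · [6]) = [e^(6t)].
  For a 2×2 Jordan block J_2(6): exp(t · J_2(6)) = e^(6t)·(I + t·N), where N is the 2×2 nilpotent shift.

After assembling e^{tJ} and conjugating by P, we get:

e^{tA} =
  [3*t*exp(6*t) + exp(6*t), -9*t*exp(6*t), -12*t*exp(6*t)]
  [t*exp(6*t), -3*t*exp(6*t) + exp(6*t), -4*t*exp(6*t)]
  [0, 0, exp(6*t)]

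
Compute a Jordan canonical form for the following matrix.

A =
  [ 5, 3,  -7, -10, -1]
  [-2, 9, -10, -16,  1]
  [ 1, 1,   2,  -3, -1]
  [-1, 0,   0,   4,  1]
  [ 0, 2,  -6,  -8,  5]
J_3(5) ⊕ J_2(5)

The characteristic polynomial is
  det(x·I − A) = x^5 - 25*x^4 + 250*x^3 - 1250*x^2 + 3125*x - 3125 = (x - 5)^5

Eigenvalues and multiplicities (the geometric multiplicity of λ is n − rank(A − λI), which equals the number of Jordan blocks for λ):
  λ = 5: algebraic multiplicity = 5, geometric multiplicity = 2

Determining the block sizes for each eigenvalue:
  λ = 5: with am = 5 and gm = 2, the partition is not yet determined (e.g. several partitions of 5 into 2 parts exist). Let N = A − (5)·I. Computing rank(N^1) = 3, rank(N^2) = 1, rank(N^3) = 0; the number of blocks of size ≥ j is rank(N^{j−1}) − rank(N^j), giving [2, 2, 1]. So we have 1 block(s) of size 3, 1 block(s) of size 2 → block sizes [3, 2]

Assembling the blocks gives a Jordan form
J =
  [5, 1, 0, 0, 0]
  [0, 5, 1, 0, 0]
  [0, 0, 5, 0, 0]
  [0, 0, 0, 5, 1]
  [0, 0, 0, 0, 5]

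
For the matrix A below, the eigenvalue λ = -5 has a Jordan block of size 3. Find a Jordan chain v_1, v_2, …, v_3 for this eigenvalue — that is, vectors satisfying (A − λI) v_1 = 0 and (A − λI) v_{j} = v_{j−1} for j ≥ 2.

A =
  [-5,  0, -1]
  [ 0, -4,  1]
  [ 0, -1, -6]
A Jordan chain for λ = -5 of length 3:
v_1 = (1, 0, 0)ᵀ
v_2 = (0, 1, -1)ᵀ
v_3 = (0, 1, 0)ᵀ

Let N = A − (-5)·I. We want v_3 with N^3 v_3 = 0 but N^2 v_3 ≠ 0; then v_{j-1} := N · v_j for j = 3, …, 2.

Pick v_3 = (0, 1, 0)ᵀ.
Then v_2 = N · v_3 = (0, 1, -1)ᵀ.
Then v_1 = N · v_2 = (1, 0, 0)ᵀ.

Sanity check: (A − (-5)·I) v_1 = (0, 0, 0)ᵀ = 0. ✓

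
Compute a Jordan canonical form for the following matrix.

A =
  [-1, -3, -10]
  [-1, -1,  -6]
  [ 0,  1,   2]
J_3(0)

The characteristic polynomial is
  det(x·I − A) = x^3

Eigenvalues and multiplicities (the geometric multiplicity of λ is n − rank(A − λI), which equals the number of Jordan blocks for λ):
  λ = 0: algebraic multiplicity = 3, geometric multiplicity = 1

Determining the block sizes for each eigenvalue:
  λ = 0: one block (gm = 1), so the single block has size am = 3 → block sizes [3]

Assembling the blocks gives a Jordan form
J =
  [0, 1, 0]
  [0, 0, 1]
  [0, 0, 0]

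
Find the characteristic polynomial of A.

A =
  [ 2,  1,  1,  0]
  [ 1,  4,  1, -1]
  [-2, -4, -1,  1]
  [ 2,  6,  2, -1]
x^4 - 4*x^3 + 6*x^2 - 4*x + 1

Expanding det(x·I − A) (e.g. by cofactor expansion or by noting that A is similar to its Jordan form J, which has the same characteristic polynomial as A) gives
  χ_A(x) = x^4 - 4*x^3 + 6*x^2 - 4*x + 1
which factors as (x - 1)^4. The eigenvalues (with algebraic multiplicities) are λ = 1 with multiplicity 4.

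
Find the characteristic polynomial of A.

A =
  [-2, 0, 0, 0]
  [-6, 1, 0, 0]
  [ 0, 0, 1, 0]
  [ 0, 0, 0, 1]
x^4 - x^3 - 3*x^2 + 5*x - 2

Expanding det(x·I − A) (e.g. by cofactor expansion or by noting that A is similar to its Jordan form J, which has the same characteristic polynomial as A) gives
  χ_A(x) = x^4 - x^3 - 3*x^2 + 5*x - 2
which factors as (x - 1)^3*(x + 2). The eigenvalues (with algebraic multiplicities) are λ = -2 with multiplicity 1, λ = 1 with multiplicity 3.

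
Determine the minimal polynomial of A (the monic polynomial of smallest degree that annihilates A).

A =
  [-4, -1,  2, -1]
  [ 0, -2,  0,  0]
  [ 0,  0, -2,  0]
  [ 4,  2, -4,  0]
x^2 + 4*x + 4

The characteristic polynomial is χ_A(x) = (x + 2)^4, so the eigenvalues are known. The minimal polynomial is
  m_A(x) = Π_λ (x − λ)^{k_λ}
where k_λ is the size of the *largest* Jordan block for λ (equivalently, the smallest k with (A − λI)^k v = 0 for every generalised eigenvector v of λ).

  λ = -2: largest Jordan block has size 2, contributing (x + 2)^2

So m_A(x) = (x + 2)^2 = x^2 + 4*x + 4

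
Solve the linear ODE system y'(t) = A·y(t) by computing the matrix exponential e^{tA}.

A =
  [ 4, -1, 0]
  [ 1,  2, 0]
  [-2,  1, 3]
e^{tA} =
  [t*exp(3*t) + exp(3*t), -t*exp(3*t), 0]
  [t*exp(3*t), -t*exp(3*t) + exp(3*t), 0]
  [-t^2*exp(3*t)/2 - 2*t*exp(3*t), t^2*exp(3*t)/2 + t*exp(3*t), exp(3*t)]

Strategy: write A = P · J · P⁻¹ where J is a Jordan canonical form, so e^{tA} = P · e^{tJ} · P⁻¹, and e^{tJ} can be computed block-by-block.

A has Jordan form
J =
  [3, 1, 0]
  [0, 3, 1]
  [0, 0, 3]
(up to reordering of blocks).

Per-block formulas:
  For a 3×3 Jordan block J_3(3): exp(t · J_3(3)) = e^(3t)·(I + t·N + (t^2/2)·N^2), where N is the 3×3 nilpotent shift.

After assembling e^{tJ} and conjugating by P, we get:

e^{tA} =
  [t*exp(3*t) + exp(3*t), -t*exp(3*t), 0]
  [t*exp(3*t), -t*exp(3*t) + exp(3*t), 0]
  [-t^2*exp(3*t)/2 - 2*t*exp(3*t), t^2*exp(3*t)/2 + t*exp(3*t), exp(3*t)]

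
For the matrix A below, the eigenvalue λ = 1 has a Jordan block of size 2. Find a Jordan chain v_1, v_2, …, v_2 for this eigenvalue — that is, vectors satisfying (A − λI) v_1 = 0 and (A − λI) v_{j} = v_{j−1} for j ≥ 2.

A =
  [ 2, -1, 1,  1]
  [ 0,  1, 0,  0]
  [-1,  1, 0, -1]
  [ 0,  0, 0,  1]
A Jordan chain for λ = 1 of length 2:
v_1 = (1, 0, -1, 0)ᵀ
v_2 = (1, 0, 0, 0)ᵀ

Let N = A − (1)·I. We want v_2 with N^2 v_2 = 0 but N^1 v_2 ≠ 0; then v_{j-1} := N · v_j for j = 2, …, 2.

Pick v_2 = (1, 0, 0, 0)ᵀ.
Then v_1 = N · v_2 = (1, 0, -1, 0)ᵀ.

Sanity check: (A − (1)·I) v_1 = (0, 0, 0, 0)ᵀ = 0. ✓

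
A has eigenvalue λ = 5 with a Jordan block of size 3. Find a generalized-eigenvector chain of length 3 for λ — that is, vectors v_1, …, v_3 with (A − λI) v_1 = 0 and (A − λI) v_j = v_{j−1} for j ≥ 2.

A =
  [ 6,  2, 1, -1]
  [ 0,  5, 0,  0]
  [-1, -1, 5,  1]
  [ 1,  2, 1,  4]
A Jordan chain for λ = 5 of length 3:
v_1 = (-1, 0, 0, -1)ᵀ
v_2 = (1, 0, -1, 1)ᵀ
v_3 = (1, 0, 0, 0)ᵀ

Let N = A − (5)·I. We want v_3 with N^3 v_3 = 0 but N^2 v_3 ≠ 0; then v_{j-1} := N · v_j for j = 3, …, 2.

Pick v_3 = (1, 0, 0, 0)ᵀ.
Then v_2 = N · v_3 = (1, 0, -1, 1)ᵀ.
Then v_1 = N · v_2 = (-1, 0, 0, -1)ᵀ.

Sanity check: (A − (5)·I) v_1 = (0, 0, 0, 0)ᵀ = 0. ✓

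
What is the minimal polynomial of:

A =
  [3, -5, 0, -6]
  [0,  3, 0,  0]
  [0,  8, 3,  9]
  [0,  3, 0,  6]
x^3 - 12*x^2 + 45*x - 54

The characteristic polynomial is χ_A(x) = (x - 6)*(x - 3)^3, so the eigenvalues are known. The minimal polynomial is
  m_A(x) = Π_λ (x − λ)^{k_λ}
where k_λ is the size of the *largest* Jordan block for λ (equivalently, the smallest k with (A − λI)^k v = 0 for every generalised eigenvector v of λ).

  λ = 3: largest Jordan block has size 2, contributing (x − 3)^2
  λ = 6: largest Jordan block has size 1, contributing (x − 6)

So m_A(x) = (x - 6)*(x - 3)^2 = x^3 - 12*x^2 + 45*x - 54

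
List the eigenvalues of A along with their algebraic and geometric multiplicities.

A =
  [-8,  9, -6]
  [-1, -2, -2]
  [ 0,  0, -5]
λ = -5: alg = 3, geom = 2

Step 1 — factor the characteristic polynomial to read off the algebraic multiplicities:
  χ_A(x) = (x + 5)^3

Step 2 — compute geometric multiplicities via the rank-nullity identity g(λ) = n − rank(A − λI):
  rank(A − (-5)·I) = 1, so dim ker(A − (-5)·I) = n − 1 = 2

Summary:
  λ = -5: algebraic multiplicity = 3, geometric multiplicity = 2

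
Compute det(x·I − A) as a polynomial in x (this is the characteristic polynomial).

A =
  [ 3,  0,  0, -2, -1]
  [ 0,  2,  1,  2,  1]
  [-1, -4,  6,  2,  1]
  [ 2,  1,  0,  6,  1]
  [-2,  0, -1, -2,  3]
x^5 - 20*x^4 + 160*x^3 - 640*x^2 + 1280*x - 1024

Expanding det(x·I − A) (e.g. by cofactor expansion or by noting that A is similar to its Jordan form J, which has the same characteristic polynomial as A) gives
  χ_A(x) = x^5 - 20*x^4 + 160*x^3 - 640*x^2 + 1280*x - 1024
which factors as (x - 4)^5. The eigenvalues (with algebraic multiplicities) are λ = 4 with multiplicity 5.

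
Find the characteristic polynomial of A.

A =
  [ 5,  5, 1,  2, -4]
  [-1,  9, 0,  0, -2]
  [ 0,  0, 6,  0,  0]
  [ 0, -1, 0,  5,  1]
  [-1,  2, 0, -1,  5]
x^5 - 30*x^4 + 360*x^3 - 2160*x^2 + 6480*x - 7776

Expanding det(x·I − A) (e.g. by cofactor expansion or by noting that A is similar to its Jordan form J, which has the same characteristic polynomial as A) gives
  χ_A(x) = x^5 - 30*x^4 + 360*x^3 - 2160*x^2 + 6480*x - 7776
which factors as (x - 6)^5. The eigenvalues (with algebraic multiplicities) are λ = 6 with multiplicity 5.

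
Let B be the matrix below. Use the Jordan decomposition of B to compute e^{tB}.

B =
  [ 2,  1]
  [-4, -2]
e^{tB} =
  [2*t + 1, t]
  [-4*t, 1 - 2*t]

Strategy: write B = P · J · P⁻¹ where J is a Jordan canonical form, so e^{tB} = P · e^{tJ} · P⁻¹, and e^{tJ} can be computed block-by-block.

B has Jordan form
J =
  [0, 1]
  [0, 0]
(up to reordering of blocks).

Per-block formulas:
  For a 2×2 Jordan block J_2(0): exp(t · J_2(0)) = e^(0t)·(I + t·N), where N is the 2×2 nilpotent shift.

After assembling e^{tJ} and conjugating by P, we get:

e^{tB} =
  [2*t + 1, t]
  [-4*t, 1 - 2*t]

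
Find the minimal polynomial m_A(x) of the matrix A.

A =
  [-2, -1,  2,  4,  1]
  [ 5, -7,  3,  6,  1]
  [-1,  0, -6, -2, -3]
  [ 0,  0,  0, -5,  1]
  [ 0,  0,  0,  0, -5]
x^3 + 15*x^2 + 75*x + 125

The characteristic polynomial is χ_A(x) = (x + 5)^5, so the eigenvalues are known. The minimal polynomial is
  m_A(x) = Π_λ (x − λ)^{k_λ}
where k_λ is the size of the *largest* Jordan block for λ (equivalently, the smallest k with (A − λI)^k v = 0 for every generalised eigenvector v of λ).

  λ = -5: largest Jordan block has size 3, contributing (x + 5)^3

So m_A(x) = (x + 5)^3 = x^3 + 15*x^2 + 75*x + 125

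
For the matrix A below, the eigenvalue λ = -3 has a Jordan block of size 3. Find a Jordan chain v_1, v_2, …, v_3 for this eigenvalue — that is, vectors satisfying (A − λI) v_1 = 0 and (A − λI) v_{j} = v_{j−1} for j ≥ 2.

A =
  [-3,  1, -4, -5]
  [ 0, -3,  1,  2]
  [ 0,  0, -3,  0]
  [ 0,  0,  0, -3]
A Jordan chain for λ = -3 of length 3:
v_1 = (1, 0, 0, 0)ᵀ
v_2 = (-4, 1, 0, 0)ᵀ
v_3 = (0, 0, 1, 0)ᵀ

Let N = A − (-3)·I. We want v_3 with N^3 v_3 = 0 but N^2 v_3 ≠ 0; then v_{j-1} := N · v_j for j = 3, …, 2.

Pick v_3 = (0, 0, 1, 0)ᵀ.
Then v_2 = N · v_3 = (-4, 1, 0, 0)ᵀ.
Then v_1 = N · v_2 = (1, 0, 0, 0)ᵀ.

Sanity check: (A − (-3)·I) v_1 = (0, 0, 0, 0)ᵀ = 0. ✓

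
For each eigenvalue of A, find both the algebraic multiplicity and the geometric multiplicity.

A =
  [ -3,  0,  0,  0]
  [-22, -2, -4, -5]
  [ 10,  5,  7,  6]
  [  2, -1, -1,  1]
λ = -3: alg = 1, geom = 1; λ = 2: alg = 3, geom = 1

Step 1 — factor the characteristic polynomial to read off the algebraic multiplicities:
  χ_A(x) = (x - 2)^3*(x + 3)

Step 2 — compute geometric multiplicities via the rank-nullity identity g(λ) = n − rank(A − λI):
  rank(A − (-3)·I) = 3, so dim ker(A − (-3)·I) = n − 3 = 1
  rank(A − (2)·I) = 3, so dim ker(A − (2)·I) = n − 3 = 1

Summary:
  λ = -3: algebraic multiplicity = 1, geometric multiplicity = 1
  λ = 2: algebraic multiplicity = 3, geometric multiplicity = 1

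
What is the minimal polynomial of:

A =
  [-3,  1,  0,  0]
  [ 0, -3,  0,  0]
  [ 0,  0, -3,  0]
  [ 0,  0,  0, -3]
x^2 + 6*x + 9

The characteristic polynomial is χ_A(x) = (x + 3)^4, so the eigenvalues are known. The minimal polynomial is
  m_A(x) = Π_λ (x − λ)^{k_λ}
where k_λ is the size of the *largest* Jordan block for λ (equivalently, the smallest k with (A − λI)^k v = 0 for every generalised eigenvector v of λ).

  λ = -3: largest Jordan block has size 2, contributing (x + 3)^2

So m_A(x) = (x + 3)^2 = x^2 + 6*x + 9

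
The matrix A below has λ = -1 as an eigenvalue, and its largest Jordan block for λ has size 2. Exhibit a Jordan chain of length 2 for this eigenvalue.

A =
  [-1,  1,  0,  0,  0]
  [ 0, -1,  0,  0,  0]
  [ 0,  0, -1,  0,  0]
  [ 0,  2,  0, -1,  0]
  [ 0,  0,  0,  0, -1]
A Jordan chain for λ = -1 of length 2:
v_1 = (1, 0, 0, 2, 0)ᵀ
v_2 = (0, 1, 0, 0, 0)ᵀ

Let N = A − (-1)·I. We want v_2 with N^2 v_2 = 0 but N^1 v_2 ≠ 0; then v_{j-1} := N · v_j for j = 2, …, 2.

Pick v_2 = (0, 1, 0, 0, 0)ᵀ.
Then v_1 = N · v_2 = (1, 0, 0, 2, 0)ᵀ.

Sanity check: (A − (-1)·I) v_1 = (0, 0, 0, 0, 0)ᵀ = 0. ✓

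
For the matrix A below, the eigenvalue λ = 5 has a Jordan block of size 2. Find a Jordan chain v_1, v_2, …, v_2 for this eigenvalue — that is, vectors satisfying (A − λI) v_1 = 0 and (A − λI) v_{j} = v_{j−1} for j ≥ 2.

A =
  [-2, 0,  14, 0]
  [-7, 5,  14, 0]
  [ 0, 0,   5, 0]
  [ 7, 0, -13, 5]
A Jordan chain for λ = 5 of length 2:
v_1 = (0, 0, 0, 1)ᵀ
v_2 = (2, 0, 1, 0)ᵀ

Let N = A − (5)·I. We want v_2 with N^2 v_2 = 0 but N^1 v_2 ≠ 0; then v_{j-1} := N · v_j for j = 2, …, 2.

Pick v_2 = (2, 0, 1, 0)ᵀ.
Then v_1 = N · v_2 = (0, 0, 0, 1)ᵀ.

Sanity check: (A − (5)·I) v_1 = (0, 0, 0, 0)ᵀ = 0. ✓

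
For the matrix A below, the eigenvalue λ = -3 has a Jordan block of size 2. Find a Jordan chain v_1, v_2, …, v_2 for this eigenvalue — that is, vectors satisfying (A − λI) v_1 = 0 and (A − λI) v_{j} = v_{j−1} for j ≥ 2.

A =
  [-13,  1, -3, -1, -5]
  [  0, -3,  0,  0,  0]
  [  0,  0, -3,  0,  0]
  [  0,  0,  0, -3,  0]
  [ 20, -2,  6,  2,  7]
A Jordan chain for λ = -3 of length 2:
v_1 = (-10, 0, 0, 0, 20)ᵀ
v_2 = (1, 0, 0, 0, 0)ᵀ

Let N = A − (-3)·I. We want v_2 with N^2 v_2 = 0 but N^1 v_2 ≠ 0; then v_{j-1} := N · v_j for j = 2, …, 2.

Pick v_2 = (1, 0, 0, 0, 0)ᵀ.
Then v_1 = N · v_2 = (-10, 0, 0, 0, 20)ᵀ.

Sanity check: (A − (-3)·I) v_1 = (0, 0, 0, 0, 0)ᵀ = 0. ✓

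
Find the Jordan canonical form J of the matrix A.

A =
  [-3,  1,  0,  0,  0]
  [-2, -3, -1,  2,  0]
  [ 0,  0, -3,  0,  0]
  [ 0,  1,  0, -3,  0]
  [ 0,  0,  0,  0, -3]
J_3(-3) ⊕ J_1(-3) ⊕ J_1(-3)

The characteristic polynomial is
  det(x·I − A) = x^5 + 15*x^4 + 90*x^3 + 270*x^2 + 405*x + 243 = (x + 3)^5

Eigenvalues and multiplicities (the geometric multiplicity of λ is n − rank(A − λI), which equals the number of Jordan blocks for λ):
  λ = -3: algebraic multiplicity = 5, geometric multiplicity = 3

Determining the block sizes for each eigenvalue:
  λ = -3: with am = 5 and gm = 3, the partition is not yet determined (e.g. several partitions of 5 into 3 parts exist). Let N = A − (-3)·I. Computing rank(N^1) = 2, rank(N^2) = 1, rank(N^3) = 0; the number of blocks of size ≥ j is rank(N^{j−1}) − rank(N^j), giving [3, 1, 1]. So we have 1 block(s) of size 3, 2 block(s) of size 1 → block sizes [3, 1, 1]

Assembling the blocks gives a Jordan form
J =
  [-3,  1,  0,  0,  0]
  [ 0, -3,  1,  0,  0]
  [ 0,  0, -3,  0,  0]
  [ 0,  0,  0, -3,  0]
  [ 0,  0,  0,  0, -3]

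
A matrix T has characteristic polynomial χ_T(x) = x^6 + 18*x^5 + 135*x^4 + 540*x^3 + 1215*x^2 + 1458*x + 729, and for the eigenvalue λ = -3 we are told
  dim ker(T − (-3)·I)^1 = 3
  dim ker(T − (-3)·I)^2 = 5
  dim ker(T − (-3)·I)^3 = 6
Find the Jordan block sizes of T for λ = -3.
Block sizes for λ = -3: [3, 2, 1]

From the dimensions of kernels of powers, the number of Jordan blocks of size at least j is d_j − d_{j−1} where d_j = dim ker(N^j) (with d_0 = 0). Computing the differences gives [3, 2, 1].
The number of blocks of size exactly k is (#blocks of size ≥ k) − (#blocks of size ≥ k + 1), so the partition is: 1 block(s) of size 1, 1 block(s) of size 2, 1 block(s) of size 3.
In nonincreasing order the block sizes are [3, 2, 1].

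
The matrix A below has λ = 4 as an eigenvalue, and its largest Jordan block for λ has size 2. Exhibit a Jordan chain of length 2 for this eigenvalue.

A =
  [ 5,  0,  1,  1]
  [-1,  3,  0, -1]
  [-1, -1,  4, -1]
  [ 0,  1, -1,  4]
A Jordan chain for λ = 4 of length 2:
v_1 = (1, -1, -1, 0)ᵀ
v_2 = (1, 0, 0, 0)ᵀ

Let N = A − (4)·I. We want v_2 with N^2 v_2 = 0 but N^1 v_2 ≠ 0; then v_{j-1} := N · v_j for j = 2, …, 2.

Pick v_2 = (1, 0, 0, 0)ᵀ.
Then v_1 = N · v_2 = (1, -1, -1, 0)ᵀ.

Sanity check: (A − (4)·I) v_1 = (0, 0, 0, 0)ᵀ = 0. ✓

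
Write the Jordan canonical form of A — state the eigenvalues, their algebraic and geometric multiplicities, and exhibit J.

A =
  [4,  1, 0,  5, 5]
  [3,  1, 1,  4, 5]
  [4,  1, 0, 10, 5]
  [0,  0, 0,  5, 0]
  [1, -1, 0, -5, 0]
J_3(0) ⊕ J_1(5) ⊕ J_1(5)

The characteristic polynomial is
  det(x·I − A) = x^5 - 10*x^4 + 25*x^3 = x^3*(x - 5)^2

Eigenvalues and multiplicities (the geometric multiplicity of λ is n − rank(A − λI), which equals the number of Jordan blocks for λ):
  λ = 0: algebraic multiplicity = 3, geometric multiplicity = 1
  λ = 5: algebraic multiplicity = 2, geometric multiplicity = 2

Determining the block sizes for each eigenvalue:
  λ = 0: one block (gm = 1), so the single block has size am = 3 → block sizes [3]
  λ = 5: gm = am = 2, so every block has size 1 → block sizes [1, 1]

Assembling the blocks gives a Jordan form
J =
  [0, 1, 0, 0, 0]
  [0, 0, 1, 0, 0]
  [0, 0, 0, 0, 0]
  [0, 0, 0, 5, 0]
  [0, 0, 0, 0, 5]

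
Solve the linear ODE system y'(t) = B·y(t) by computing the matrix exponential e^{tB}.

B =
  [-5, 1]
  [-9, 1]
e^{tB} =
  [-3*t*exp(-2*t) + exp(-2*t), t*exp(-2*t)]
  [-9*t*exp(-2*t), 3*t*exp(-2*t) + exp(-2*t)]

Strategy: write B = P · J · P⁻¹ where J is a Jordan canonical form, so e^{tB} = P · e^{tJ} · P⁻¹, and e^{tJ} can be computed block-by-block.

B has Jordan form
J =
  [-2,  1]
  [ 0, -2]
(up to reordering of blocks).

Per-block formulas:
  For a 2×2 Jordan block J_2(-2): exp(t · J_2(-2)) = e^(-2t)·(I + t·N), where N is the 2×2 nilpotent shift.

After assembling e^{tJ} and conjugating by P, we get:

e^{tB} =
  [-3*t*exp(-2*t) + exp(-2*t), t*exp(-2*t)]
  [-9*t*exp(-2*t), 3*t*exp(-2*t) + exp(-2*t)]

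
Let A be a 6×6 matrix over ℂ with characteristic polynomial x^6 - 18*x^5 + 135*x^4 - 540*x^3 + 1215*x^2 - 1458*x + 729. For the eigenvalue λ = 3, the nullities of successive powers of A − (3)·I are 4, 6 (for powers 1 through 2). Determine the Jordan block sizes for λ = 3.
Block sizes for λ = 3: [2, 2, 1, 1]

From the dimensions of kernels of powers, the number of Jordan blocks of size at least j is d_j − d_{j−1} where d_j = dim ker(N^j) (with d_0 = 0). Computing the differences gives [4, 2].
The number of blocks of size exactly k is (#blocks of size ≥ k) − (#blocks of size ≥ k + 1), so the partition is: 2 block(s) of size 1, 2 block(s) of size 2.
In nonincreasing order the block sizes are [2, 2, 1, 1].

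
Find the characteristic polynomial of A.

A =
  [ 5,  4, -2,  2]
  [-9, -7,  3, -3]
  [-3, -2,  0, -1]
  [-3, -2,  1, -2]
x^4 + 4*x^3 + 6*x^2 + 4*x + 1

Expanding det(x·I − A) (e.g. by cofactor expansion or by noting that A is similar to its Jordan form J, which has the same characteristic polynomial as A) gives
  χ_A(x) = x^4 + 4*x^3 + 6*x^2 + 4*x + 1
which factors as (x + 1)^4. The eigenvalues (with algebraic multiplicities) are λ = -1 with multiplicity 4.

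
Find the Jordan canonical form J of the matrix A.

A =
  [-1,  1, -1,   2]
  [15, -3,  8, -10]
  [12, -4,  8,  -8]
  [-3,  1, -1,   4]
J_3(2) ⊕ J_1(2)

The characteristic polynomial is
  det(x·I − A) = x^4 - 8*x^3 + 24*x^2 - 32*x + 16 = (x - 2)^4

Eigenvalues and multiplicities (the geometric multiplicity of λ is n − rank(A − λI), which equals the number of Jordan blocks for λ):
  λ = 2: algebraic multiplicity = 4, geometric multiplicity = 2

Determining the block sizes for each eigenvalue:
  λ = 2: with am = 4 and gm = 2, the partition is not yet determined (e.g. several partitions of 4 into 2 parts exist). Let N = A − (2)·I. Computing rank(N^1) = 2, rank(N^2) = 1, rank(N^3) = 0; the number of blocks of size ≥ j is rank(N^{j−1}) − rank(N^j), giving [2, 1, 1]. So we have 1 block(s) of size 3, 1 block(s) of size 1 → block sizes [3, 1]

Assembling the blocks gives a Jordan form
J =
  [2, 1, 0, 0]
  [0, 2, 1, 0]
  [0, 0, 2, 0]
  [0, 0, 0, 2]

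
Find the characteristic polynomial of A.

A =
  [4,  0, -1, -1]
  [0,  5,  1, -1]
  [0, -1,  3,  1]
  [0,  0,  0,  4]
x^4 - 16*x^3 + 96*x^2 - 256*x + 256

Expanding det(x·I − A) (e.g. by cofactor expansion or by noting that A is similar to its Jordan form J, which has the same characteristic polynomial as A) gives
  χ_A(x) = x^4 - 16*x^3 + 96*x^2 - 256*x + 256
which factors as (x - 4)^4. The eigenvalues (with algebraic multiplicities) are λ = 4 with multiplicity 4.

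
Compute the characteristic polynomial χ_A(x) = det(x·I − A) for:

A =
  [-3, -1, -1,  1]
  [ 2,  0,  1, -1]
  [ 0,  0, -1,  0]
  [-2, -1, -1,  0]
x^4 + 4*x^3 + 6*x^2 + 4*x + 1

Expanding det(x·I − A) (e.g. by cofactor expansion or by noting that A is similar to its Jordan form J, which has the same characteristic polynomial as A) gives
  χ_A(x) = x^4 + 4*x^3 + 6*x^2 + 4*x + 1
which factors as (x + 1)^4. The eigenvalues (with algebraic multiplicities) are λ = -1 with multiplicity 4.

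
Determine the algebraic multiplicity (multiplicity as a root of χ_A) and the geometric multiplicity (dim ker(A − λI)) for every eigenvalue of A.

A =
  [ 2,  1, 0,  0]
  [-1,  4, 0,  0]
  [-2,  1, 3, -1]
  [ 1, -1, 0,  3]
λ = 3: alg = 4, geom = 2

Step 1 — factor the characteristic polynomial to read off the algebraic multiplicities:
  χ_A(x) = (x - 3)^4

Step 2 — compute geometric multiplicities via the rank-nullity identity g(λ) = n − rank(A − λI):
  rank(A − (3)·I) = 2, so dim ker(A − (3)·I) = n − 2 = 2

Summary:
  λ = 3: algebraic multiplicity = 4, geometric multiplicity = 2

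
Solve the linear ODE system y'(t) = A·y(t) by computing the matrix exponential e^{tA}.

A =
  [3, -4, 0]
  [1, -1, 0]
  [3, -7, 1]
e^{tA} =
  [2*t*exp(t) + exp(t), -4*t*exp(t), 0]
  [t*exp(t), -2*t*exp(t) + exp(t), 0]
  [-t^2*exp(t)/2 + 3*t*exp(t), t^2*exp(t) - 7*t*exp(t), exp(t)]

Strategy: write A = P · J · P⁻¹ where J is a Jordan canonical form, so e^{tA} = P · e^{tJ} · P⁻¹, and e^{tJ} can be computed block-by-block.

A has Jordan form
J =
  [1, 1, 0]
  [0, 1, 1]
  [0, 0, 1]
(up to reordering of blocks).

Per-block formulas:
  For a 3×3 Jordan block J_3(1): exp(t · J_3(1)) = e^(1t)·(I + t·N + (t^2/2)·N^2), where N is the 3×3 nilpotent shift.

After assembling e^{tJ} and conjugating by P, we get:

e^{tA} =
  [2*t*exp(t) + exp(t), -4*t*exp(t), 0]
  [t*exp(t), -2*t*exp(t) + exp(t), 0]
  [-t^2*exp(t)/2 + 3*t*exp(t), t^2*exp(t) - 7*t*exp(t), exp(t)]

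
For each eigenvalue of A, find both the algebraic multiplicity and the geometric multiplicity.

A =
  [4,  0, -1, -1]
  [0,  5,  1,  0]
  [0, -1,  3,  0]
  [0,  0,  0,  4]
λ = 4: alg = 4, geom = 2

Step 1 — factor the characteristic polynomial to read off the algebraic multiplicities:
  χ_A(x) = (x - 4)^4

Step 2 — compute geometric multiplicities via the rank-nullity identity g(λ) = n − rank(A − λI):
  rank(A − (4)·I) = 2, so dim ker(A − (4)·I) = n − 2 = 2

Summary:
  λ = 4: algebraic multiplicity = 4, geometric multiplicity = 2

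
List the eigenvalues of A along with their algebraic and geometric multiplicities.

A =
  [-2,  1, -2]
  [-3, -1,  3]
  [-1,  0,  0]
λ = -1: alg = 3, geom = 1

Step 1 — factor the characteristic polynomial to read off the algebraic multiplicities:
  χ_A(x) = (x + 1)^3

Step 2 — compute geometric multiplicities via the rank-nullity identity g(λ) = n − rank(A − λI):
  rank(A − (-1)·I) = 2, so dim ker(A − (-1)·I) = n − 2 = 1

Summary:
  λ = -1: algebraic multiplicity = 3, geometric multiplicity = 1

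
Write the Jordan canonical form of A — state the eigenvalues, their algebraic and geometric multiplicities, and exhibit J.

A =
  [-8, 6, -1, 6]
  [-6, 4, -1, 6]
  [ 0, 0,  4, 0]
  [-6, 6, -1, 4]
J_1(-2) ⊕ J_1(-2) ⊕ J_2(4)

The characteristic polynomial is
  det(x·I − A) = x^4 - 4*x^3 - 12*x^2 + 32*x + 64 = (x - 4)^2*(x + 2)^2

Eigenvalues and multiplicities (the geometric multiplicity of λ is n − rank(A − λI), which equals the number of Jordan blocks for λ):
  λ = -2: algebraic multiplicity = 2, geometric multiplicity = 2
  λ = 4: algebraic multiplicity = 2, geometric multiplicity = 1

Determining the block sizes for each eigenvalue:
  λ = -2: gm = am = 2, so every block has size 1 → block sizes [1, 1]
  λ = 4: one block (gm = 1), so the single block has size am = 2 → block sizes [2]

Assembling the blocks gives a Jordan form
J =
  [-2,  0, 0, 0]
  [ 0, -2, 0, 0]
  [ 0,  0, 4, 1]
  [ 0,  0, 0, 4]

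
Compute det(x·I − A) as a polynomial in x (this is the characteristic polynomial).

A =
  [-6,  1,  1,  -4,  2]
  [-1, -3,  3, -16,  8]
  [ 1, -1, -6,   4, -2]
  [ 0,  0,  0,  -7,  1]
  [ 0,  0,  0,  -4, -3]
x^5 + 25*x^4 + 250*x^3 + 1250*x^2 + 3125*x + 3125

Expanding det(x·I − A) (e.g. by cofactor expansion or by noting that A is similar to its Jordan form J, which has the same characteristic polynomial as A) gives
  χ_A(x) = x^5 + 25*x^4 + 250*x^3 + 1250*x^2 + 3125*x + 3125
which factors as (x + 5)^5. The eigenvalues (with algebraic multiplicities) are λ = -5 with multiplicity 5.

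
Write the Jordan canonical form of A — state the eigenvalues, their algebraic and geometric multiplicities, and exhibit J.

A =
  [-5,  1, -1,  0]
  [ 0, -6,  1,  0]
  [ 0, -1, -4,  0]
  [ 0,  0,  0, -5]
J_2(-5) ⊕ J_1(-5) ⊕ J_1(-5)

The characteristic polynomial is
  det(x·I − A) = x^4 + 20*x^3 + 150*x^2 + 500*x + 625 = (x + 5)^4

Eigenvalues and multiplicities (the geometric multiplicity of λ is n − rank(A − λI), which equals the number of Jordan blocks for λ):
  λ = -5: algebraic multiplicity = 4, geometric multiplicity = 3

Determining the block sizes for each eigenvalue:
  λ = -5: 3 blocks summing to 4 forces exactly one block of size 2 and the rest size 1 → block sizes [2, 1, 1]

Assembling the blocks gives a Jordan form
J =
  [-5,  1,  0,  0]
  [ 0, -5,  0,  0]
  [ 0,  0, -5,  0]
  [ 0,  0,  0, -5]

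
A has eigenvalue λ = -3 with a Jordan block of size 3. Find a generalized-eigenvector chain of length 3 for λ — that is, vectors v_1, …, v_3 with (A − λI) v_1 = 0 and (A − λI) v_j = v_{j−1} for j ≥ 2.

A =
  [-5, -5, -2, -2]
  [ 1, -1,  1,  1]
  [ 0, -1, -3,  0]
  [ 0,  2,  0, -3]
A Jordan chain for λ = -3 of length 3:
v_1 = (-1, 0, -1, 2)ᵀ
v_2 = (-2, 1, 0, 0)ᵀ
v_3 = (1, 0, 0, 0)ᵀ

Let N = A − (-3)·I. We want v_3 with N^3 v_3 = 0 but N^2 v_3 ≠ 0; then v_{j-1} := N · v_j for j = 3, …, 2.

Pick v_3 = (1, 0, 0, 0)ᵀ.
Then v_2 = N · v_3 = (-2, 1, 0, 0)ᵀ.
Then v_1 = N · v_2 = (-1, 0, -1, 2)ᵀ.

Sanity check: (A − (-3)·I) v_1 = (0, 0, 0, 0)ᵀ = 0. ✓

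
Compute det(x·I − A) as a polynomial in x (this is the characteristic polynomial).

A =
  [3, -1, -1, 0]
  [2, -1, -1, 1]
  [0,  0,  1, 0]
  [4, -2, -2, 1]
x^4 - 4*x^3 + 6*x^2 - 4*x + 1

Expanding det(x·I − A) (e.g. by cofactor expansion or by noting that A is similar to its Jordan form J, which has the same characteristic polynomial as A) gives
  χ_A(x) = x^4 - 4*x^3 + 6*x^2 - 4*x + 1
which factors as (x - 1)^4. The eigenvalues (with algebraic multiplicities) are λ = 1 with multiplicity 4.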